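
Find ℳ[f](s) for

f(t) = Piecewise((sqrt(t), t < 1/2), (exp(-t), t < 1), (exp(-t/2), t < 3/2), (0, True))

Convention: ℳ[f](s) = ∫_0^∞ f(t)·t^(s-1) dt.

summing 3 kernel integrals split by 1/2, 1 yields ℳ[f](s)
piece [0, 1/2): integrate sqrt(t) against the kernel
segment 1/2 to 1 holds exp(-t); add its integral
the [1, 3/2) slice contributes ∫ exp(-t/2)·t^(s-1) dt

(2**s*(2*s + 1)*uppergamma(s, 1/2) - 2**s*(2*s + 1)*uppergamma(s, 1) + 4**s*(2*s + 1)*uppergamma(s, 1/2) - 4**s*(2*s + 1)*uppergamma(s, 3/4) + sqrt(2))/(2**s*(2*s + 1))
  Re(s) > -1/2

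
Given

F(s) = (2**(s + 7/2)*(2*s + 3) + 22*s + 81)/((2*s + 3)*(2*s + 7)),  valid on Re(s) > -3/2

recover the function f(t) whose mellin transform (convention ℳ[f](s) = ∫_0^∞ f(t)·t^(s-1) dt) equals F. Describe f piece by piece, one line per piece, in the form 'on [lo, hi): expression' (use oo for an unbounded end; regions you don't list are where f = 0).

integrate the 2 segments split at 1, then add the results
[0, 1) adds the kernel integral of 6*t**(3/2)
∫ over [1, 2) of t**(7/2)/2·t^(s-1) joins the sum

on [0, 1): 6*t**(3/2)
on [1, 2): t**(7/2)/2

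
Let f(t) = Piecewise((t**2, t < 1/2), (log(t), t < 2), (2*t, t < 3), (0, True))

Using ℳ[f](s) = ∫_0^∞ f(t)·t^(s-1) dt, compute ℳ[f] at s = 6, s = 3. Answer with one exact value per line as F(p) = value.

F(6) = 4097*log(2)/384 + 8408191/14336
F(3) = 65*log(2)/24 + 5061/160

treat the 3 regions marked off by 1/2, 2 separately and sum
between 0 and 1/2 the integrand is t**2·t^(s-1)
segment 1/2 to 2 holds log(t); add its integral
on [2, 3): add ∫ 2*t·t^(s-1) dt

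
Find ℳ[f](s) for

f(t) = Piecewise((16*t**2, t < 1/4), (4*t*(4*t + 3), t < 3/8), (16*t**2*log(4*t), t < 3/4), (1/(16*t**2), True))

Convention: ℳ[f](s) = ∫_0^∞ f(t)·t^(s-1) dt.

2**(-s - 1)*(-162*2**(s + 1)*(s - 2)*(s + 1)*(2*s + (s + 1)**2 + 3) - 162*2**(s + 1)*(s - 2)*(2*s + (s + 1)**2 + 3) - 81*3**(s + 1)*(s - 2)*(s + 1)**2*(s + 2)*log(3) + 81*3**(s + 1)*(s - 2)*(s + 1)**2*(s + 2)*log(2) - 81*3**(s + 1)*(s - 2)*(s + 1)*(s + 2)*log(3) + 81*3**(s + 1)*(s - 2)*(s + 1)*(s + 2)*log(2) + 81*3**(s + 1)*(s - 2)*(s + 1)*(s + 2) + 243*3**(s + 1)*(s - 2)*(s + 1)*(2*s + (s + 1)**2 + 3) + 162*3**(s + 1)*(s - 2)*(2*s + (s + 1)**2 + 3) + 162*6**(s + 1)*(s - 2)*(s + 1)**2*(s + 2)*log(3) - 162*6**(s + 1)*(s - 2)*(s + 1)*(s + 2) + 162*6**(s + 1)*(s - 2)*(s + 1)*(s + 2)*log(3) - 2*6**(s + 1)*(s + 1)*(s + 2)*(2*s + (s + 1)**2 + 3))/(54*2**(2*s)*(s - 2)*(s + 1)*(s + 2)*(2*s + (s + 1)**2 + 3))
  -2 < Re(s) < 2

the common scale on t comes off first: 4*t**2 on [0, 1/2); 2*t*(2*t + 3) on [1/2, 3/4); 4*t**2*log(2*t) on [3/4, 3/2); …
peel off the common scale on t: t**2 on [0, 1); t*(t + 3) on [1, 3/2); t**2*log(t) on [3/2, 3); …
the shared t-power comes off first: t on [0, 1); t + 3 on [1, 3/2); t*log(t) on [3/2, 3); …
the 4 pieces separated at 1/4, 3/8, 3/4 each add one integral
on [0, 1/4): add ∫ 16*t**2·t^(s-1) dt
∫ 4*t*(4*t + 3)·t^(s-1) over [1/4, 3/8)
over [3/8, 3/4), the kernel integral of 16*t**2*log(4*t) enters the sum
the [3/4, ∞) slice contributes ∫ 1/(16*t**2)·t^(s-1) dt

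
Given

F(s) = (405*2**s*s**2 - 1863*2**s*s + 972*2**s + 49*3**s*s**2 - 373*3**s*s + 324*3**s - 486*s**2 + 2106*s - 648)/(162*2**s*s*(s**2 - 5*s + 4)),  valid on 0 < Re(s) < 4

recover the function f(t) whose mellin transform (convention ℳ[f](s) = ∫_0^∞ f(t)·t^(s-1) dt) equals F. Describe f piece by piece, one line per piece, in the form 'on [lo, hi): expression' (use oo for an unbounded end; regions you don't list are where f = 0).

reversing the shared t-power: t on [0, 1/2); 2*t + 1 on [1/2, 1); t/2 on [1, 3/2); …
f breaks at 1/2, 1, 3/2 into 4 integrals to sum
[0, 1/2) adds the kernel integral of 1
∫ over [1/2, 1) of (2*t + 1)/t·t^(s-1) joins the sum
the [1, 3/2) slice contributes ∫ 1/2·t^(s-1) dt
between 3/2 and ∞ the integrand is t**(-4)·t^(s-1)

on [0, 1/2): 1
on [1/2, 1): (2*t + 1)/t
on [1, 3/2): 1/2
on [3/2, oo): t**(-4)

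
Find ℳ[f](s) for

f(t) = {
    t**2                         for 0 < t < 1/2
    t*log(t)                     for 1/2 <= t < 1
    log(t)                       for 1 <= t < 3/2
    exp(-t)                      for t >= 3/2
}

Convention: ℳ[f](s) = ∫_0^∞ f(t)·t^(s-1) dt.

along the cuts 1/2, 1, 3/2, ℳ[f](s) splits into 4 integrals
the [0, 1/2) slice contributes ∫ t**2·t^(s-1) dt
segment 1/2 to 1 holds t*log(t); add its integral
between 1 and 3/2 the integrand is log(t)·t^(s-1)
between 3/2 and ∞ the integrand is exp(-t)·t^(s-1)

(4*2**s*s**2*(s + 2)*(s**2 + 2*s + 1)*uppergamma(s, 3/2) - 4*2**s*s**2*(s + 2) + 4*2**s*(s + 2)*(s**2 + 2*s + 1) + 3**s*s*(s + 2)*(-4*log(2) + 4*log(3))*(s**2 + 2*s + 1) - 4*3**s*(s + 2)*(s**2 + 2*s + 1) + s**3*(s + 2)*log(4) + s**2*(s + 2)*log(4) + 2*s**2*(s + 2) + s**2*(s**2 + 2*s + 1))/(4*2**s*s**2*(s + 2)*(s**2 + 2*s + 1))
  Re(s) > -2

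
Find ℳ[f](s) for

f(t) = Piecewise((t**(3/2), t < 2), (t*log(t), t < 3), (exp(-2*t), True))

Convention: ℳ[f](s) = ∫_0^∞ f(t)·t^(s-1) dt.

decompose at 2, 3; ℳ[f](s) sums the 3 pieces' integrals
segment [0, 2) carries t**(3/2); integrate it
between 2 and 3 the integrand is t*log(t)·t^(s-1)
piece [3, ∞): integrate exp(-2*t) against the kernel

(-12**s*s*(2*s + 3)*log(4) - 12**s*(2*s + 3)*log(4) + 12**s*(4*s + 6) + 12**s*sqrt(2)*(4*s**2 + 8*s + 4) + 3*18**s*s*(2*s + 3)*log(3) + 18**s*(-6*s - 9) + 3*18**s*(2*s + 3)*log(3) + 3**s*(2*s + 3)*(s**2 + 2*s + 1)*uppergamma(s, 6))/(6**s*(2*s + 3)*(s**2 + 2*s + 1))
  Re(s) > -3/2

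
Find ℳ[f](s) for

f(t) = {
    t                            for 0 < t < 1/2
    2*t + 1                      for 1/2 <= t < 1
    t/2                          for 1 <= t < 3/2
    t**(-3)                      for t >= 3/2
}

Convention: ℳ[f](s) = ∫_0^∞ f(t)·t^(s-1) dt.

linearity at 1/2, 1, 3/2 turns ℳ[f](s) into 4 summed integrals
over [0, 1/2), the kernel integral of t enters the sum
∫ (2*t + 1)·t^(s-1) over [1/2, 1)
segment [1, 3/2) carries t/2; integrate it
∫ t**(-3)·t^(s-1) over [3/2, ∞)

(270*2**s*s**2 - 702*2**s*s - 324*2**s + 49*3**s*s**2 - 275*3**s*s - 162*s**2 + 378*s + 324)/(108*2**s*s*(s**2 - 2*s - 3))
  -1 < Re(s) < 3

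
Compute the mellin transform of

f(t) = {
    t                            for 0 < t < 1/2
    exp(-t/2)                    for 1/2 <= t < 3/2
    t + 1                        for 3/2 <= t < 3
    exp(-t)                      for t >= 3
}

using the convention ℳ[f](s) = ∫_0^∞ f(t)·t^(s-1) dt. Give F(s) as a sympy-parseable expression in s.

(2*2**s*s*(s + 1)*uppergamma(s, 3) - 5*3**s*s - 2*3**s + 2*4**s*s*(s + 1)*uppergamma(s, 1/4) - 2*4**s*s*(s + 1)*uppergamma(s, 3/4) + 8*6**s*s + 2*6**s + s)/(2*2**s*s*(s + 1))
  Re(s) > -1

linearity at 1/2, 3/2, 3 turns ℳ[f](s) into 4 summed integrals
segment 0 to 1/2 holds t; add its integral
for t in [1/2, 3/2): the term is ∫ exp(-t/2)·t^(s-1)
piece [3/2, 3): integrate (t + 1) against the kernel
on [3, ∞) integrate f = exp(-t) against the kernel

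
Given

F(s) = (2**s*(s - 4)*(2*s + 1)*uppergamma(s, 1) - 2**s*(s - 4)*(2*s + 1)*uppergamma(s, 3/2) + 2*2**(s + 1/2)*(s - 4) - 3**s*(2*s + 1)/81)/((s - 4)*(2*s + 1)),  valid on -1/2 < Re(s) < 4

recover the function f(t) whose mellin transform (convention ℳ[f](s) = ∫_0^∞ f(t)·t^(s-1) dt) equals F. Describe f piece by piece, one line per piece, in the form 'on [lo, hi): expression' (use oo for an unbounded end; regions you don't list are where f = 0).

breakpoints 2, 3: one integral from each of the 3 segments
the [0, 2) slice contributes ∫ sqrt(t)·t^(s-1) dt
segment 2 to 3 holds exp(-t/2); add its integral
piece [3, ∞): integrate t**(-4) against the kernel

on [0, 2): sqrt(t)
on [2, 3): exp(-t/2)
on [3, oo): t**(-4)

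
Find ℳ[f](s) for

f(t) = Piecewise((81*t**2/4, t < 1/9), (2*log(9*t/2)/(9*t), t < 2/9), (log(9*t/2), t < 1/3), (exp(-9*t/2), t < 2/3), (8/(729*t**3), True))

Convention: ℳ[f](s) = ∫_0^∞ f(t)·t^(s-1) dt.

undo the common scale on t: 9*t**2 on [0, 1/6); log(3*t)/(3*t) on [1/6, 1/3); log(3*t) on [1/3, 1/2); …
invert the common scale on t to get t**2 on [0, 1/2); log(t)/t on [1/2, 1); log(t) on [1, 3/2); …
summing 5 kernel integrals split by 1/9, 2/9, 1/3, 2/3 yields ℳ[f](s)
on [0, 1/9) integrate f = 81*t**2/4 against the kernel
on [1/9, 2/9) integrate f = 2*log(9*t/2)/(9*t) against the kernel
[2/9, 1/3) adds the kernel integral of log(9*t/2)
[1/3, 2/3) adds the kernel integral of exp(-9*t/2)
∫ over [2/3, ∞) of 8/(729*t**3)·t^(s-1) joins the sum

(108*2**s*s**2*(s - 3)*(s + 2)*(s**2 - 2*s + 1)*uppergamma(s, 3/2) - 108*2**s*s**2*(s - 3)*(s + 2)*(s**2 - 2*s + 1)*uppergamma(s, 3) - 108*2**s*s**2*(s - 3)*(s + 2) + 108*2**s*(s - 3)*(s + 2)*(s**2 - 2*s + 1) - 108*3**s*s*(s - 3)*(s + 2)*(s**2 - 2*s + 1)*log(2) + 108*3**s*s*(s - 3)*(s + 2)*(s**2 - 2*s + 1)*log(3) - 108*3**s*(s - 3)*(s + 2)*(s**2 - 2*s + 1) - 4*6**s*s**2*(s + 2)*(s**2 - 2*s + 1) + 216*s**3*(s - 3)*(s + 2)*log(2) - 216*s**2*(s - 3)*(s + 2)*log(2) + 216*s**2*(s - 3)*(s + 2) + 27*s**2*(s - 3)*(s**2 - 2*s + 1))/(108*9**s*s**2*(s - 3)*(s + 2)*(s**2 - 2*s + 1))
  -2 < Re(s) < 3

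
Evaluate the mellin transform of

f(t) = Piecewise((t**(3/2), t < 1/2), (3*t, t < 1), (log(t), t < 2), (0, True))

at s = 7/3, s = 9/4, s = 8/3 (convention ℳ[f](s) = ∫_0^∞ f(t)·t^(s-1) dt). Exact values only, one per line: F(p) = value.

along the cuts 1/2, 1, ℳ[f](s) splits into 3 integrals
the [0, 1/2) slice contributes ∫ t**(3/2)·t^(s-1) dt
between 1/2 and 1 the integrand is 3*t·t^(s-1)
over [1, 2), the kernel integral of log(t) enters the sum

F(7/3) = -36*2**(1/3)/49 - 9*2**(2/3)/160 + 3*2**(1/6)/184 + 531/490 + 12*2**(1/3)*log(2)/7
F(9/4) = -1253*2**(1/4)/1620 - 3*2**(3/4)/52 + 1180/1053 + 16*2**(1/4)*log(2)/9
F(8/3) = -9*2**(2/3)/16 - 9*2**(1/3)/176 + 3*2**(5/6)/400 + 675/704 + 3*2**(2/3)*log(2)/2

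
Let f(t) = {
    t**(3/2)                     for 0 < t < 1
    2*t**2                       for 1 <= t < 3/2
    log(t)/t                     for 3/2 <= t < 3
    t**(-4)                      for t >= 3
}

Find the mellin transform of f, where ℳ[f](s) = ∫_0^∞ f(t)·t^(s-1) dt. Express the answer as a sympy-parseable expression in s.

breakpoints 1, 3/2, 3: one integral from each of the 4 segments
on [0, 1): add ∫ t**(3/2)·t^(s-1) dt
between 1 and 3/2 the integrand is 2*t**2·t^(s-1)
∫ log(t)/t·t^(s-1) over [3/2, 3)
between 3 and ∞ the integrand is t**(-4)·t^(s-1)

(324*2**s*(s - 4)*(s + 2)*(s**2 - 2*s + 1) - 324*2**s*(s - 4)*(2*s + 3)*(s**2 - 2*s + 1) - 108*3**s*s*(s - 4)*(s + 2)*(2*s + 3)*log(3) + 108*3**s*s*(s - 4)*(s + 2)*(2*s + 3)*log(2) - 108*3**s*(s - 4)*(s + 2)*(2*s + 3)*log(2) + 108*3**s*(s - 4)*(s + 2)*(2*s + 3) + 108*3**s*(s - 4)*(s + 2)*(2*s + 3)*log(3) + 729*3**s*(s - 4)*(2*s + 3)*(s**2 - 2*s + 1) + 54*6**s*s*(s - 4)*(s + 2)*(2*s + 3)*log(3) - 54*6**s*(s - 4)*(s + 2)*(2*s + 3)*log(3) - 54*6**s*(s - 4)*(s + 2)*(2*s + 3) - 2*6**s*(s + 2)*(2*s + 3)*(s**2 - 2*s + 1))/(162*2**s*(s - 4)*(s + 2)*(2*s + 3)*(s**2 - 2*s + 1))
  -3/2 < Re(s) < 4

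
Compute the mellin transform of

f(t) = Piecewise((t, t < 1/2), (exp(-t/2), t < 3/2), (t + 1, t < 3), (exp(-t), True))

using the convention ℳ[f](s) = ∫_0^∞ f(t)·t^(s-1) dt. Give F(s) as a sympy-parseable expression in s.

(2*2**s*s*(s + 1)*uppergamma(s, 3) - 5*3**s*s - 2*3**s + 2*4**s*s*(s + 1)*uppergamma(s, 1/4) - 2*4**s*s*(s + 1)*uppergamma(s, 3/4) + 8*6**s*s + 2*6**s + s)/(2*2**s*s*(s + 1))
  Re(s) > -1

slice at 1/2, 3/2, 3, transform all 4 pieces, and sum them
piece [0, 1/2): integrate t against the kernel
the [1/2, 3/2) slice contributes ∫ exp(-t/2)·t^(s-1) dt
∫ over [3/2, 3) of (t + 1)·t^(s-1) joins the sum
the [3, ∞) slice contributes ∫ exp(-t)·t^(s-1) dt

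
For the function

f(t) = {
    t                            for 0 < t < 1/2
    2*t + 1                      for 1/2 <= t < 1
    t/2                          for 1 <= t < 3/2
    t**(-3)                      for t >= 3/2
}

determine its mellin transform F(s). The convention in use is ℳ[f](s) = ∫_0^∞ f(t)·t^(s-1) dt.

(270*2**s*s**2 - 702*2**s*s - 324*2**s + 49*3**s*s**2 - 275*3**s*s - 162*s**2 + 378*s + 324)/(108*2**s*s*(s**2 - 2*s - 3))
  -1 < Re(s) < 3

along the cuts 1/2, 1, 3/2, ℳ[f](s) splits into 4 integrals
on [0, 1/2) integrate f = t against the kernel
over [1/2, 1), the kernel integral of (2*t + 1) enters the sum
between 1 and 3/2 the integrand is t/2·t^(s-1)
the [3/2, ∞) slice contributes ∫ t**(-3)·t^(s-1) dt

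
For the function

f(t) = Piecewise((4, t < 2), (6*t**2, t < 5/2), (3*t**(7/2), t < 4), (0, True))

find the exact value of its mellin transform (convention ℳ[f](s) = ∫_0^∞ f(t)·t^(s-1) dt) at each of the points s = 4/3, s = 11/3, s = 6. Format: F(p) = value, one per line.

F(4/3) = -5625*2**(1/6)*5**(5/6)/464 - 42*2**(1/3)/5 + 225*2**(2/3)*5**(1/3)/16 + 9216*2**(2/3)/29
F(11/3) = -703125*2**(5/6)*5**(1/6)/5504 - 4704*2**(2/3)/187 + 28125*2**(1/3)*5**(2/3)/544 + 294912*2**(1/3)/43
F(6) = 9721757003/58368 - 5859375*sqrt(10)/9728

slice at 2, 5/2, transform all 3 pieces, and sum them
∫ 4·t^(s-1) over [0, 2)
segment [2, 5/2) carries 6*t**2; integrate it
for t in [5/2, 4): the term is ∫ 3*t**(7/2)·t^(s-1)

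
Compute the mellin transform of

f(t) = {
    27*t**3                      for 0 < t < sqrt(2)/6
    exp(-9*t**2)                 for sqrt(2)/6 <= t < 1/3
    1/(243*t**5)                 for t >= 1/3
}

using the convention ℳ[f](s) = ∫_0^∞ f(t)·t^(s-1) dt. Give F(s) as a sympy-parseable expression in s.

(2*2**(s/2)*(s - 5)*(s + 3)*uppergamma(s/2, 1/2) - 2*2**(s/2)*(s - 5)*(s + 3)*uppergamma(s/2, 1) - 4*2**(s/2)*(s + 3) + sqrt(2)*(s - 5))/(4*2**(s/2)*3**s*(s - 5)*(s + 3))
  -3 < Re(s) < 5

back out the common scale on t: t**3 on [0, sqrt(2)/2); exp(-t**2) on [sqrt(2)/2, 1); t**(-5) on [1, ∞)
back out the power substitution: t**(3/2) on [0, 1/2); exp(-t) on [1/2, 1); t**(-5/2) on [1, ∞)
split f at sqrt(2)/6, 1/3: ℳ[f](s) collects 3 kernel integrals
∫ 27*t**3·t^(s-1) over [0, sqrt(2)/6)
∫ exp(-9*t**2)·t^(s-1) over [sqrt(2)/6, 1/3)
the [1/3, ∞) slice contributes ∫ 1/(243*t**5)·t^(s-1) dt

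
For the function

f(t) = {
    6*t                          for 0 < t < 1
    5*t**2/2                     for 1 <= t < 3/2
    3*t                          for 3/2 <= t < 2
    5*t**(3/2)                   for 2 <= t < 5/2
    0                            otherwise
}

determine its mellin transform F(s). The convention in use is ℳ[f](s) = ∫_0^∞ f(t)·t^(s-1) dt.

integrate the 4 segments split at 1, 3/2, 2, then add the results
the [0, 1) slice contributes ∫ 6*t·t^(s-1) dt
segment 1 to 3/2 holds 5*t**2/2; add its integral
segment [3/2, 2) carries 3*t; integrate it
piece [2, 5/2): integrate 5*t**(3/2) against the kernel

(48*2**s*(s + 2)*(2*s + 3) + 100*2**(1/2 - s)*5**(s + 1/2)*(s + 1)*(s + 2) - 160*2**(s + 1/2)*(s + 1)*(s + 2) + 45*(3/2)**s*(s + 1)*(2*s + 3) - 20*(s + 1)*(2*s + 3) + 48*(s + 2)*(2*s + 3) - 36*3**s*(s + 2)*(2*s + 3)/2**s)/(8*(s + 1)*(s + 2)*(2*s + 3))
  Re(s) > -1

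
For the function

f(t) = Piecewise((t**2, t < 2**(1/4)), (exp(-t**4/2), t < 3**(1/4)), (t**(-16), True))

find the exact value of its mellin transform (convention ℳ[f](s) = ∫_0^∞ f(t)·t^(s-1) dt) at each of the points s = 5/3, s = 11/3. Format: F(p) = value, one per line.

invert the power substitution to get t on [0, sqrt(2)); exp(-t**2/2) on [sqrt(2), sqrt(3)); t**(-8) on [sqrt(3), ∞)
reversing the power substitution: sqrt(t) on [0, 2); exp(-t/2) on [2, 3); t**(-4) on [3, ∞)
linearity at 2**(1/4), 3**(1/4) turns ℳ[f](s) into 3 summed integrals
the [0, 2**(1/4)) slice contributes ∫ t**2·t^(s-1) dt
for t in [2**(1/4), 3**(1/4)): the term is ∫ exp(-t**4/2)·t^(s-1)
∫ over [3**(1/4), ∞) of t**(-16)·t^(s-1) joins the sum

F(5/3) = -2**(5/12)*uppergamma(5/12, 3/2)/4 + 3**(5/12)/1161 + 2**(5/12)*uppergamma(5/12, 1)/4 + 3*2**(11/12)/11
F(11/3) = -2**(11/12)*uppergamma(11/12, 3/2)/4 + 3**(11/12)/999 + 2**(11/12)*uppergamma(11/12, 1)/4 + 6*2**(5/12)/17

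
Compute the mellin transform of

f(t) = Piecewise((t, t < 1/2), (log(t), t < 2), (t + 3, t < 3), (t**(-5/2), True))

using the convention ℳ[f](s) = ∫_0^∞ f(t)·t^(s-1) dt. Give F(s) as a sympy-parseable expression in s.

(-270*2**(2*s)*s**2*(2*s - 5) + 54*2**(2*s)*s*(s + 1)*(2*s - 5)*log(2) - 162*2**(2*s)*s*(2*s - 5) - 54*2**(2*s)*(s + 1)*(2*s - 5) - 4*sqrt(3)*6**s*s**2*(s + 1) + 324*6**s*s**2*(2*s - 5) + 162*6**s*s*(2*s - 5) + 27*s**2*(2*s - 5) + 54*s*(s + 1)*(2*s - 5)*log(2) + (2*s - 5)*(54*s + 54))/(54*2**s*s**2*(s + 1)*(2*s - 5))
  -1 < Re(s) < 5/2

breakpoints 1/2, 2, 3: one integral from each of the 4 segments
∫ over [0, 1/2) of t·t^(s-1) joins the sum
on [1/2, 2) integrate f = log(t) against the kernel
the [2, 3) slice contributes ∫ (t + 3)·t^(s-1) dt
∫ t**(-5/2)·t^(s-1) over [3, ∞)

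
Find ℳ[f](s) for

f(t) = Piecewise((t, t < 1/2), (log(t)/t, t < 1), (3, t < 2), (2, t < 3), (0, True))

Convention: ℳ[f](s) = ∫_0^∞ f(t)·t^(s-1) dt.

cuts at 1/2, 1, 2: linearity sums the 4 kernel integrals
∫ over [0, 1/2) of t·t^(s-1) joins the sum
for t in [1/2, 1): the term is ∫ log(t)/t·t^(s-1)
segment [1, 2) carries 3; integrate it
on [2, 3) integrate f = 2 against the kernel

(2*2**(2*s)*(s + 1)*(s**2 - 2*s + 1) - 2*2**s*s*(s + 1) - 6*2**s*(s + 1)*(s**2 - 2*s + 1) + 4*6**s*(s + 1)*(s**2 - 2*s + 1) + 4*s**2*(s + 1)*log(2) - 4*s*(s + 1)*log(2) + 4*s*(s + 1) + s*(s**2 - 2*s + 1))/(2*2**s*s*(s + 1)*(s**2 - 2*s + 1))
  Re(s) > -1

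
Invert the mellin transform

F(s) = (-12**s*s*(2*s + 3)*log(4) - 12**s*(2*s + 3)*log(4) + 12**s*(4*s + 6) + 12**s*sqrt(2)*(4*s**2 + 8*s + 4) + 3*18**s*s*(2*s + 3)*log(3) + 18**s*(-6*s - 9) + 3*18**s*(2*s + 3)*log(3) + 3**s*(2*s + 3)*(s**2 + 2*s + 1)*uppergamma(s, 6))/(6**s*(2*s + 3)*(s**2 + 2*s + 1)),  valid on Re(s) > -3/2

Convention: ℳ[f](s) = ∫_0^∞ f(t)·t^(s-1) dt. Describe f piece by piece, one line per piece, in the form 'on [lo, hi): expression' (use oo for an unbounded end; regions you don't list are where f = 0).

the 3 pieces separated at 2, 3 each add one integral
[0, 2) adds the kernel integral of t**(3/2)
piece [2, 3): integrate t*log(t) against the kernel
piece [3, ∞): integrate exp(-2*t) against the kernel

on [0, 2): t**(3/2)
on [2, 3): t*log(t)
on [3, oo): exp(-2*t)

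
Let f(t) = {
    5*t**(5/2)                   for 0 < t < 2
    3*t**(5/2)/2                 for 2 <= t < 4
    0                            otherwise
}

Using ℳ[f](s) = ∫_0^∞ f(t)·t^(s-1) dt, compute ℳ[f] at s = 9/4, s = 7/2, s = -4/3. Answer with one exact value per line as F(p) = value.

f breaks at 2 into 2 integrals to sum
∫ over [0, 2) of 5*t**(5/2)·t^(s-1) joins the sum
segment 2 to 4 holds 3*t**(5/2)/2; add its integral

F(9/4) = 224*2**(3/4)/19 + 3072*sqrt(2)/19
F(7/2) = 3184/3
F(-4/3) = 36*2**(1/3)/7 + 6*2**(1/6)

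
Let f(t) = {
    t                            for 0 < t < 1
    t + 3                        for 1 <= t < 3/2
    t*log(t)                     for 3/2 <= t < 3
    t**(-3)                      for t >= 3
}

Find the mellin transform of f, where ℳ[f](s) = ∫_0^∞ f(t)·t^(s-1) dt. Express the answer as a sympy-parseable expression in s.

(-162*2**s*s*(s - 3)*(s**2 + 2*s + 1) - 162*2**s*(s - 3)*(s**2 + 2*s + 1) - 81*3**s*s**2*(s - 3)*(s + 1)*log(3) + 81*3**s*s**2*(s - 3)*(s + 1)*log(2) - 81*3**s*s*(s - 3)*(s + 1)*log(3) + 81*3**s*s*(s - 3)*(s + 1)*log(2) + 81*3**s*s*(s - 3)*(s + 1) + 243*3**s*s*(s - 3)*(s**2 + 2*s + 1) + 162*3**s*(s - 3)*(s**2 + 2*s + 1) + 162*6**s*s**2*(s - 3)*(s + 1)*log(3) - 162*6**s*s*(s - 3)*(s + 1) + 162*6**s*s*(s - 3)*(s + 1)*log(3) - 2*6**s*s*(s + 1)*(s**2 + 2*s + 1))/(54*2**s*s*(s - 3)*(s + 1)*(s**2 + 2*s + 1))
  -1 < Re(s) < 3

summing 4 kernel integrals split by 1, 3/2, 3 yields ℳ[f](s)
on [0, 1) integrate f = t against the kernel
segment 1 to 3/2 holds (t + 3); add its integral
∫ t*log(t)·t^(s-1) over [3/2, 3)
∫ t**(-3)·t^(s-1) over [3, ∞)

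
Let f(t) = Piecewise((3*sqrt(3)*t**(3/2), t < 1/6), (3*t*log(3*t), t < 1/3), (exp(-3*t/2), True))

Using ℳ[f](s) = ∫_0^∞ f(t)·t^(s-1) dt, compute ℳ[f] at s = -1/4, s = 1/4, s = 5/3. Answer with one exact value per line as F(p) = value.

peel off the common scale on t: t**(3/2) on [0, 1/2); t*log(t) on [1/2, 1); exp(-t/2) on [1, ∞)
decompose at 1/6, 1/3; ℳ[f](s) sums the 3 pieces' integrals
for t in [0, 1/6): the term is ∫ 3*sqrt(3)*t**(3/2)·t^(s-1)
the [1/6, 1/3) slice contributes ∫ 3*t*log(3*t)·t^(s-1) dt
[1/3, ∞) adds the kernel integral of exp(-3*t/2)

F(-1/4) = 6**(1/4)*(-80*2**(3/4) + 18*sqrt(2) + 45*sqrt(2)*uppergamma(-1/4, 1/2) + 60*log(2) + 80)/90
F(1/4) = 6**(3/4)*(-112*2**(1/4) + 25*sqrt(2) + 70*log(2) + 56 + 175*sqrt(2)*uppergamma(1/4, 1/2))/1050
F(5/3) = 6**(1/3)*(-684*2**(2/3) + 171 + 192*sqrt(2) + 456*log(2) + 19456*2**(1/3)*uppergamma(5/3, 1/2))/87552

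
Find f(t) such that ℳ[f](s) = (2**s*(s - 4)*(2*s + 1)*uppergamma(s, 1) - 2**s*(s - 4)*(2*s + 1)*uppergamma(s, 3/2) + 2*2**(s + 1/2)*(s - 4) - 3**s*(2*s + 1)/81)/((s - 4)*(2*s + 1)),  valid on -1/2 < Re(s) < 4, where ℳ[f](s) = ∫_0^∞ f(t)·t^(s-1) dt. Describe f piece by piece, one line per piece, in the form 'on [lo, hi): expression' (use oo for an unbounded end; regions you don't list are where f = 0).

on [0, 2): sqrt(t)
on [2, 3): exp(-t/2)
on [3, oo): t**(-4)

decompose at 2, 3; ℳ[f](s) sums the 3 pieces' integrals
∫ over [0, 2) of sqrt(t)·t^(s-1) joins the sum
on [2, 3): add ∫ exp(-t/2)·t^(s-1) dt
piece [3, ∞): integrate t**(-4) against the kernel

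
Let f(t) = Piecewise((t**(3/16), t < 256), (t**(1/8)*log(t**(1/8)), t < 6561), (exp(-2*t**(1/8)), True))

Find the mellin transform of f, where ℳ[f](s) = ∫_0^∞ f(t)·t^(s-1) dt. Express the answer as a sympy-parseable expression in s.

invert the power substitution to get t**(3/8) on [0, 16); t**(1/4)*log(t**(1/4)) on [16, 81); exp(-2*t**(1/4)) on [81, ∞)
strip the power substitution: t**(3/4) on [0, 4); sqrt(t)*log(sqrt(t)) on [4, 9); exp(-2*sqrt(t)) on [9, ∞)
undo the power substitution: t**(3/2) on [0, 2); t*log(t) on [2, 3); exp(-2*t) on [3, ∞)
decompose at 256, 6561; ℳ[f](s) sums the 3 pieces' integrals
over [0, 256), the kernel integral of t**(3/16) enters the sum
for t in [256, 6561): the term is ∫ t**(1/8)*log(t**(1/8))·t^(s-1)
[6561, ∞) adds the kernel integral of exp(-2*t**(1/8))

8*(-16*12**(8*s)*s*(16*s + 3)*log(2) - 2*12**(8*s)*(16*s + 3)*log(2) + 2*12**(8*s)*(16*s + 3) + 4*12**(8*s)*sqrt(2)*(64*s**2 + 16*s + 1) + 24*18**(8*s)*s*(16*s + 3)*log(3) - 3*18**(8*s)*(16*s + 3) + 3*18**(8*s)*(16*s + 3)*log(3) + 3**(8*s)*(16*s + 3)*(64*s**2 + 16*s + 1)*uppergamma(8*s, 6))/(6**(8*s)*(16*s + 3)*(64*s**2 + 16*s + 1))
  Re(s) > -3/16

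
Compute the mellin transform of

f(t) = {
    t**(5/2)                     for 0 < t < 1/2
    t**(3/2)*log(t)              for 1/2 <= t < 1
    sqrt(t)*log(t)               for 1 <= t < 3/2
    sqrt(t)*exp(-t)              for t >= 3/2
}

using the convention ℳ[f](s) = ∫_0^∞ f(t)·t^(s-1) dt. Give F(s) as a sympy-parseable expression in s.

2**(-s - 3/2)*(2**(s + 3/2)*(2*s + 1)**2*(2*s + 5)*(8*s + (2*s + 1)**2 + 8)*uppergamma(s + 1/2, 3/2) + 2**(s + 7/2)*(-2*s - 5)*(2*s + 1)**2 + 2**(s + 7/2)*(2*s + 5)*(8*s + (2*s + 1)**2 + 8) + 3**(s + 1/2)*(2*s + 1)*(2*s + 5)*(-4*log(2) + 4*log(3))*(8*s + (2*s + 1)**2 + 8) - 8*3**(s + 1/2)*(2*s + 5)*(8*s + (2*s + 1)**2 + 8) + (2*s + 1)**3*(2*s + 5)*log(4) + 4*(2*s + 1)**2*(2*s + 5)*log(2) + (2*s + 1)**2*(8*s + 20) + (2*s + 1)**2*(8*s + (2*s + 1)**2 + 8))/((2*s + 1)**2*(2*s + 5)*(8*s + (2*s + 1)**2 + 8))
  Re(s) > -5/2

strip the shared t-power: t**2 on [0, 1/2); t*log(t) on [1/2, 1); log(t) on [1, 3/2); …
the 4 pieces separated at 1/2, 1, 3/2 each add one integral
between 0 and 1/2 the integrand is t**(5/2)·t^(s-1)
on [1/2, 1) integrate f = t**(3/2)*log(t) against the kernel
[1, 3/2) adds the kernel integral of sqrt(t)*log(t)
[3/2, ∞) adds the kernel integral of sqrt(t)*exp(-t)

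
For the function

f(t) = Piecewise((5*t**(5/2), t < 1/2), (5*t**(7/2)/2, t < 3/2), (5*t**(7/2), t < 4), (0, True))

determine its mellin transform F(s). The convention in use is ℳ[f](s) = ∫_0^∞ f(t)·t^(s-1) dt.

5*(8192*2**(3*s)*s + 20480*2**(3*s) - 54*3**s*sqrt(6)*s - 135*3**s*sqrt(6) + 6*sqrt(2)*s + 23*sqrt(2))/(16*2**s*(4*s**2 + 24*s + 35))
  Re(s) > -5/2

integrate the 3 segments split at 1/2, 3/2, then add the results
between 0 and 1/2 the integrand is 5*t**(5/2)·t^(s-1)
[1/2, 3/2) adds the kernel integral of 5*t**(7/2)/2
segment [3/2, 4) carries 5*t**(7/2); integrate it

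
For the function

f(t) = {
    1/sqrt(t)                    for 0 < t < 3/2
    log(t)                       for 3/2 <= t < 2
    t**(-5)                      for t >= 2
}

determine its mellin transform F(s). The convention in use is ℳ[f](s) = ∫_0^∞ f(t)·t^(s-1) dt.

undo the shared t-power: sqrt(t) on [0, 3/2); t*log(t) on [3/2, 2); t**(-4) on [2, ∞)
linearity at 3/2, 2 turns ℳ[f](s) into 3 summed integrals
segment 0 to 3/2 holds 1/sqrt(t); add its integral
between 3/2 and 2 the integrand is log(t)·t^(s-1)
between 2 and ∞ the integrand is t**(-5)·t^(s-1)

2**(1 - s)*(32*2**(2*s - 2)*(s - 5)*(s - 1)*(2*s - 1)*log(2) - 32*2**(2*s - 2)*(s - 5)*(2*s - 1) + 32*2**(2*s - 2)*(s - 5)*(2*s - 1)*log(2) - 2**(2*s - 2)*(2*s - 1)*(2*s + (s - 1)**2 - 1) - 24*3**(s - 1)*(s - 5)*(s - 1)*(2*s - 1)*log(3) + 24*3**(s - 1)*(s - 5)*(s - 1)*(2*s - 1)*log(2) - 24*3**(s - 1)*(s - 5)*(2*s - 1)*log(3) + 24*3**(s - 1)*(s - 5)*(2*s - 1)*log(2) + 24*3**(s - 1)*(s - 5)*(2*s - 1) + 16*3**(s - 1)*sqrt(6)*(s - 5)*(2*s + (s - 1)**2 - 1))/(16*(s - 5)*(2*s - 1)*(2*s + (s - 1)**2 - 1))
  1/2 < Re(s) < 5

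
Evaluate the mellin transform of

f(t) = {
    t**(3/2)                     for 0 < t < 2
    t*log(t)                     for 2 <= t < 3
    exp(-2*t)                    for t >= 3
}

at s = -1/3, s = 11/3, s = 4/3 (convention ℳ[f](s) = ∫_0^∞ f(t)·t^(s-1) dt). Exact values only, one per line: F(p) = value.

integrate the 3 segments split at 2, 3, then add the results
on [0, 2): add ∫ t**(3/2)·t^(s-1) dt
segment [2, 3) carries t*log(t); integrate it
[3, ∞) adds the kernel integral of exp(-2*t)

F(-1/3) = -9*3**(2/3)/4 + 2**(1/3)*uppergamma(-1/3, 6) + log(3**(3*3**(2/3)/2)/2**(3*2**(2/3)/2)) + 12*2**(1/6)/7 + 9*2**(2/3)/4
F(11/3) = -729*3**(2/3)/196 - 24*2**(2/3)*log(2)/7 + 2**(1/3)*uppergamma(11/3, 6)/16 + 36*2**(2/3)/49 + 192*2**(1/6)/31 + 243*3**(2/3)*log(3)/14
F(4/3) = -81*3**(1/3)/49 - 12*2**(1/3)*log(2)/7 + 2**(2/3)*uppergamma(4/3, 6)/4 + 36*2**(1/3)/49 + 24*2**(5/6)/17 + 27*3**(1/3)*log(3)/7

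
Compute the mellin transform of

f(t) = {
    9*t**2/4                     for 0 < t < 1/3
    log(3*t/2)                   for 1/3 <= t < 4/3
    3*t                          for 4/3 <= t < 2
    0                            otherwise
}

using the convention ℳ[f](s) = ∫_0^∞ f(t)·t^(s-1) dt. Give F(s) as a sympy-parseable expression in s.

the common scale on t comes off first: t**2 on [0, 1/2); log(t) on [1/2, 2); 2*t on [2, 3)
f breaks at 1/3, 4/3 into 3 integrals to sum
segment [0, 1/3) carries 9*t**2/4; integrate it
segment 1/3 to 4/3 holds log(3*t/2); add its integral
over [4/3, 2), the kernel integral of 3*t enters the sum

(-16*2**(2*s)*s**2*(s + 2) + 4*2**(2*s)*s*(s + 1)*(s + 2)*log(2) - 4*2**(2*s)*(s + 1)*(s + 2) + 24*6**s*s**2*(s + 2) + s**2*(s + 1) + 4*s*(s + 1)*(s + 2)*log(2) + 4*(s + 1)*(s + 2))/(4*3**s*s**2*(s + 1)*(s + 2))
  Re(s) > -2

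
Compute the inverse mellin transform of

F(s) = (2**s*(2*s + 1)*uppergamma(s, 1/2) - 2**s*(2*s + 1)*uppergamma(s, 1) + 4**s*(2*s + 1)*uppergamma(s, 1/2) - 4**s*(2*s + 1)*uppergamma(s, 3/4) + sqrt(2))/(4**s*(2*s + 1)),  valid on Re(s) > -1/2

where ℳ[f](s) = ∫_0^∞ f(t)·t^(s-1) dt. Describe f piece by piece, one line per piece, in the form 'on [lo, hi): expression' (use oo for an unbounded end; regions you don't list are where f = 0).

on [0, 1/4): sqrt(2)*sqrt(t)
on [1/4, 1/2): exp(-2*t)
on [1/2, 3/4): exp(-t)

invert the common scale on t to get sqrt(t) on [0, 1/2); exp(-t) on [1/2, 1); exp(-t/2) on [1, 3/2)
decompose at 1/4, 1/2; ℳ[f](s) sums the 3 pieces' integrals
[0, 1/4) adds the kernel integral of sqrt(2)*sqrt(t)
between 1/4 and 1/2 the integrand is exp(-2*t)·t^(s-1)
∫ exp(-t)·t^(s-1) over [1/2, 3/4)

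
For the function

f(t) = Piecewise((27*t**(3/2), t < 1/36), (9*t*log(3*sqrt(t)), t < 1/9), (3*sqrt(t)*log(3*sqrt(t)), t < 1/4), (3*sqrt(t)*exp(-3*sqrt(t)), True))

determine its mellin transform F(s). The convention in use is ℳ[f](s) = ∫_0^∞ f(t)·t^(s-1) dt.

(8*2**(2*s)*(2*s + 1)**2*(2*s + 3)*(4*s + (2*s + 1)**2 + 3)*uppergamma(2*s + 1, 3/2) - 8*2**(2*s)*(2*s + 1)**2*(2*s + 3) + 8*2**(2*s)*(2*s + 3)*(4*s + (2*s + 1)**2 + 3) + 3**(2*s)*(2*s + 1)*(2*s + 3)*(-12*log(2) + 12*log(3))*(4*s + (2*s + 1)**2 + 3) - 12*3**(2*s)*(2*s + 3)*(4*s + (2*s + 1)**2 + 3) + (2*s + 1)**3*(2*s + 3)*log(4) + (2*s + 1)**2*(2*s + 3)*log(4) + 2*(2*s + 1)**2*(2*s + 3) + (2*s + 1)**2*(4*s + (2*s + 1)**2 + 3))/(4*6**(2*s)*(2*s + 1)**2*(2*s + 3)*(4*s + (2*s + 1)**2 + 3))
  Re(s) > -3/2

reversing the power substitution: 27*t**3 on [0, 1/6); 9*t**2*log(3*t) on [1/6, 1/3); 3*t*log(3*t) on [1/3, 1/2); …
back out the common scale on t: t**3 on [0, 1/2); t**2*log(t) on [1/2, 1); t*log(t) on [1, 3/2); …
the shared t-power comes off first: t**2 on [0, 1/2); t*log(t) on [1/2, 1); log(t) on [1, 3/2); …
split f at 1/36, 1/9, 1/4: ℳ[f](s) collects 4 kernel integrals
the [0, 1/36) slice contributes ∫ 27*t**(3/2)·t^(s-1) dt
the [1/36, 1/9) slice contributes ∫ 9*t*log(3*sqrt(t))·t^(s-1) dt
piece [1/9, 1/4): integrate 3*sqrt(t)*log(3*sqrt(t)) against the kernel
the [1/4, ∞) slice contributes ∫ 3*sqrt(t)*exp(-3*sqrt(t))·t^(s-1) dt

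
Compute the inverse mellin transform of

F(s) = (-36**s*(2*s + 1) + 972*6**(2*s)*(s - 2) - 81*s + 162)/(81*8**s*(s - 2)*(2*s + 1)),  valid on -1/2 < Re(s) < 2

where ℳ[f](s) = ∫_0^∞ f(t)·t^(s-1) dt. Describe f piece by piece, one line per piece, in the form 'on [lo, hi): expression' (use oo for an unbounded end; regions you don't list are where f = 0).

the common scale on t comes off first: sqrt(t) on [0, 1/4); 2*sqrt(t) on [1/4, 9); t**(-2) on [9, ∞)
reversing the power substitution: t on [0, 1/2); 2*t on [1/2, 3); t**(-4) on [3, ∞)
summing 3 kernel integrals split by 1/8, 9/2 yields ℳ[f](s)
on [0, 1/8) integrate f = sqrt(2)*sqrt(t) against the kernel
over [1/8, 9/2), the kernel integral of 2*sqrt(2)*sqrt(t) enters the sum
[9/2, ∞) adds the kernel integral of 1/(4*t**2)

on [0, 1/8): sqrt(2)*sqrt(t)
on [1/8, 9/2): 2*sqrt(2)*sqrt(t)
on [9/2, oo): 1/(4*t**2)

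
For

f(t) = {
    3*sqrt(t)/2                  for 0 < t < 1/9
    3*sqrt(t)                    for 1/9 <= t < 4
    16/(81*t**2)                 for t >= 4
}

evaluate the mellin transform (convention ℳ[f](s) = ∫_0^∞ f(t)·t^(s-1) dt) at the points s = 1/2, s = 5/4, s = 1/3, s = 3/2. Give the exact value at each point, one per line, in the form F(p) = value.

undo the power substitution: 3*t/2 on [0, 1/3); 3*t on [1/3, 2); 16/(81*t**4) on [2, ∞)
peel off the common scale on t: t on [0, 1/2); 2*t on [1/2, 3); t**(-4) on [3, ∞)
integrate the 3 segments split at 1/9, 4, then add the results
between 0 and 1/9 the integrand is 3*sqrt(t)/2·t^(s-1)
on [1/9, 4): add ∫ 3*sqrt(t)·t^(s-1) dt
the [4, ∞) slice contributes ∫ 16/(81*t**2)·t^(s-1) dt

F(1/2) = 5759/486
F(5/4) = -2*sqrt(3)/189 + 23440*sqrt(2)/1701
F(1/3) = 3**(1/3)*(-81 + 973*6**(2/3))/405
F(3/2) = 7837/324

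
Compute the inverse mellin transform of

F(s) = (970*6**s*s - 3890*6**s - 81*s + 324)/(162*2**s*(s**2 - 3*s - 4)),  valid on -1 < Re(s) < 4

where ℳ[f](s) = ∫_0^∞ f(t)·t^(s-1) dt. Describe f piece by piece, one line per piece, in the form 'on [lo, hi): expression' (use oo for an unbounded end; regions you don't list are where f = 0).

summing 3 kernel integrals split by 1/2, 3 yields ℳ[f](s)
the [0, 1/2) slice contributes ∫ t·t^(s-1) dt
∫ 2*t·t^(s-1) over [1/2, 3)
between 3 and ∞ the integrand is t**(-4)·t^(s-1)

on [0, 1/2): t
on [1/2, 3): 2*t
on [3, oo): t**(-4)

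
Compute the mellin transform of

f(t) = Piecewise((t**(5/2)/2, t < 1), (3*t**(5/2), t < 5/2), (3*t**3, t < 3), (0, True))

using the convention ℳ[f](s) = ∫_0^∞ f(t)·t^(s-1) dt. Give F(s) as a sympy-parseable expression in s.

along the cuts 1, 5/2, ℳ[f](s) splits into 3 integrals
∫ t**(5/2)/2·t^(s-1) over [0, 1)
on [1, 5/2) integrate f = 3*t**(5/2) against the kernel
over [5/2, 3), the kernel integral of 3*t**3 enters the sum

(3*3**(s + 3)*(2*s + 5) + 6*(5/2)**(s + 5/2)*(s + 3) - 3*(5/2)**(s + 3)*(2*s + 5) - 5*s - 15)/((s + 3)*(2*s + 5))
  Re(s) > -5/2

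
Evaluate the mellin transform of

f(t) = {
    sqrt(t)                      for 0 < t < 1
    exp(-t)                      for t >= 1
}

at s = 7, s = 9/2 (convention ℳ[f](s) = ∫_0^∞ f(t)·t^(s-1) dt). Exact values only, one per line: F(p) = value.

slice at 1, transform all 2 pieces, and sum them
between 0 and 1 the integrand is sqrt(t)·t^(s-1)
for t in [1, ∞): the term is ∫ exp(-t)·t^(s-1)

F(7) = 2/15 + 1957*exp(-1)
F(9/2) = (E*(16 + 525*sqrt(pi)*erfc(1)) + 2110)*exp(-1)/80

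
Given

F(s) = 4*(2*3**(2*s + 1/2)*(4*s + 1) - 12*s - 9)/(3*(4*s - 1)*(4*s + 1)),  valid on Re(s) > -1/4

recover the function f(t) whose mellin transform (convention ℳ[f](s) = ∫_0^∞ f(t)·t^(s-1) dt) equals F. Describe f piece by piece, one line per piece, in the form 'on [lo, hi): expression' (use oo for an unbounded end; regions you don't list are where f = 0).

undo the power substitution: sqrt(t) on [0, 1); 2/sqrt(t) on [1, 3)
peel off the shared t-power: t**(3/2) on [0, 1); 2*sqrt(t) on [1, 3)
split f at 1: ℳ[f](s) collects 2 kernel integrals
∫ over [0, 1) of t**(1/4)·t^(s-1) joins the sum
∫ 2/t**(1/4)·t^(s-1) over [1, 9)

on [0, 1): t**(1/4)
on [1, 9): 2/t**(1/4)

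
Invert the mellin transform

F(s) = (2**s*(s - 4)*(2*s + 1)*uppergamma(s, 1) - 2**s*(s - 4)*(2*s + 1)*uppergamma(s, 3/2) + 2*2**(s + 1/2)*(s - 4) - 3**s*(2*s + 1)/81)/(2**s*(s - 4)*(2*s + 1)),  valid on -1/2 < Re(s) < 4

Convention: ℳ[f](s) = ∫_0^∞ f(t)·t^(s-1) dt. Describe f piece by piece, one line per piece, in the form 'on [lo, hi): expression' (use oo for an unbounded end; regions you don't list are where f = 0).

back out the common scale on t: sqrt(t) on [0, 2); exp(-t/2) on [2, 3); t**(-4) on [3, ∞)
the 3 pieces separated at 1, 3/2 each add one integral
segment 0 to 1 holds sqrt(2)*sqrt(t); add its integral
piece [1, 3/2): integrate exp(-t) against the kernel
on [3/2, ∞): add ∫ 1/(16*t**4)·t^(s-1) dt

on [0, 1): sqrt(2)*sqrt(t)
on [1, 3/2): exp(-t)
on [3/2, oo): 1/(16*t**4)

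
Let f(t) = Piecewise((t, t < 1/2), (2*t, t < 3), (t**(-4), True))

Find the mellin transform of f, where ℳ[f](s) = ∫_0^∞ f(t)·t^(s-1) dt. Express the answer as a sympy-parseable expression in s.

f breaks at 1/2, 3 into 3 integrals to sum
the [0, 1/2) slice contributes ∫ t·t^(s-1) dt
on [1/2, 3) integrate f = 2*t against the kernel
on [3, ∞): add ∫ t**(-4)·t^(s-1) dt

(970*6**s*s - 3890*6**s - 81*s + 324)/(162*2**s*(s**2 - 3*s - 4))
  -1 < Re(s) < 4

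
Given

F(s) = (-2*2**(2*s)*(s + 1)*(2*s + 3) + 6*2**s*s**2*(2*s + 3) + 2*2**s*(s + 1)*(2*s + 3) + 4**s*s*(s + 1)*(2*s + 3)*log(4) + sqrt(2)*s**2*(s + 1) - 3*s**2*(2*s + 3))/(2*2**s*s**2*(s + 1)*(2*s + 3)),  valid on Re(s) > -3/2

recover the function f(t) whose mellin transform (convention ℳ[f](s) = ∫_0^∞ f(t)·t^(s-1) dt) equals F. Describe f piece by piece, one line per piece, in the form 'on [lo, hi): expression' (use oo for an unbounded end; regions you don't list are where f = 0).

treat the 3 regions marked off by 1/2, 1 separately and sum
piece [0, 1/2): integrate t**(3/2) against the kernel
on [1/2, 1): add ∫ 3*t·t^(s-1) dt
the [1, 2) slice contributes ∫ log(t)·t^(s-1) dt

on [0, 1/2): t**(3/2)
on [1/2, 1): 3*t
on [1, 2): log(t)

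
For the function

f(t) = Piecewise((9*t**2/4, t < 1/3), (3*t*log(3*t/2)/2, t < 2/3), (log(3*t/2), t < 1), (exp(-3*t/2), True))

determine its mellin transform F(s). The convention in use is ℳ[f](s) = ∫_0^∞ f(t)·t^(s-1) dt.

(4*2**s*s**2*(s + 2)*(s**2 + 2*s + 1)*uppergamma(s, 3/2) - 4*2**s*s**2*(s + 2) + 4*2**s*(s + 2)*(s**2 + 2*s + 1) + 3**s*s*(s + 2)*(-4*log(2) + 4*log(3))*(s**2 + 2*s + 1) - 4*3**s*(s + 2)*(s**2 + 2*s + 1) + s**3*(s + 2)*log(4) + s**2*(s + 2)*log(4) + 2*s**2*(s + 2) + s**2*(s**2 + 2*s + 1))/(4*3**s*s**2*(s + 2)*(s**2 + 2*s + 1))
  Re(s) > -2

peel off the common scale on t: t**2 on [0, 1/2); t*log(t) on [1/2, 1); log(t) on [1, 3/2); …
integrate the 4 segments split at 1/3, 2/3, 1, then add the results
segment [0, 1/3) carries 9*t**2/4; integrate it
[1/3, 2/3) adds the kernel integral of 3*t*log(3*t/2)/2
on [2/3, 1): add ∫ log(3*t/2)·t^(s-1) dt
between 1 and ∞ the integrand is exp(-3*t/2)·t^(s-1)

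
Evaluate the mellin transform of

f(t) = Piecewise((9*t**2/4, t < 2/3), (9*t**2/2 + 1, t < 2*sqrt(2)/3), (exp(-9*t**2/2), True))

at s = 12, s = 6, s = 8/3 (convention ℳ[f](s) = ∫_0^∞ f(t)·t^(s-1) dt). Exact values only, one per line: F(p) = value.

F(12) = 164608*exp(-4)/531441 + 74752/413343
F(6) = 104*exp(-4)/729 + 968/2187
F(8/3) = 3**(1/3)*(-33*2**(2/3) + 14*2**(1/3)*uppergamma(4/3, 4) + 276)/378

undo the common scale on t: t**2 on [0, 1); 2*t**2 + 1 on [1, sqrt(2)); exp(-2*t**2) on [sqrt(2), ∞)
reversing the power substitution: t on [0, 1); 2*t + 1 on [1, 2); exp(-2*t) on [2, ∞)
cuts at 2/3, 2*sqrt(2)/3: linearity sums the 3 kernel integrals
∫ over [0, 2/3) of 9*t**2/4·t^(s-1) joins the sum
on [2/3, 2*sqrt(2)/3): add ∫ (9*t**2/2 + 1)·t^(s-1) dt
∫ exp(-9*t**2/2)·t^(s-1) over [2*sqrt(2)/3, ∞)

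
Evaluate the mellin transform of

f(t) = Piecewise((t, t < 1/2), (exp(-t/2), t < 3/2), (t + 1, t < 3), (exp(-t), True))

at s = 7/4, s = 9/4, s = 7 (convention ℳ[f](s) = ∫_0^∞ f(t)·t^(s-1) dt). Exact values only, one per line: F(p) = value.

F(7/4) = 2**(1/4)*(-308*sqrt(2)*uppergamma(7/4, 3/4) - 129*3**(3/4) + 7 + 77*2**(3/4)*uppergamma(7/4, 3) + 308*sqrt(2)*uppergamma(7/4, 1/4) + 384*6**(3/4))/154
F(9/4) = -4*2**(1/4)*uppergamma(9/4, 3/4) - 53*2**(3/4)*3**(1/4)/52 + 2**(3/4)/52 + uppergamma(9/4, 3) + 4*2**(1/4)*uppergamma(9/4, 1/4) + 160*3**(1/4)/13
F(7) = -6243201*exp(-3/4)/32 + 13977*exp(-3) + 1009711/896 + 3786745*exp(-1/4)/32

slice at 1/2, 3/2, 3, transform all 4 pieces, and sum them
segment [0, 1/2) carries t; integrate it
on [1/2, 3/2) integrate f = exp(-t/2) against the kernel
segment 3/2 to 3 holds (t + 1); add its integral
for t in [3, ∞): the term is ∫ exp(-t)·t^(s-1)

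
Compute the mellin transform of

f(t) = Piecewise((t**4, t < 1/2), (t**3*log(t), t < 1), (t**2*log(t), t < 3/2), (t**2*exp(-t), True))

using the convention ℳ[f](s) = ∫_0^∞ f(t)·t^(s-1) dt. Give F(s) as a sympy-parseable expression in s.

the shared t-power comes off first: t**2 on [0, 1/2); t*log(t) on [1/2, 1); log(t) on [1, 3/2); …
the 4 pieces separated at 1/2, 1, 3/2 each add one integral
between 0 and 1/2 the integrand is t**4·t^(s-1)
for t in [1/2, 1): the term is ∫ t**3*log(t)·t^(s-1)
[1, 3/2) adds the kernel integral of t**2*log(t)
the [3/2, ∞) slice contributes ∫ t**2*exp(-t)·t^(s-1) dt

(16*2**s*(s + 2)**2*(s + 4)*(2*s + (s + 2)**2 + 5)*uppergamma(s + 2, 3/2) - 16*2**s*(s + 2)**2*(s + 4) + 16*2**s*(s + 4)*(2*s + (s + 2)**2 + 5) + 3**s*(s + 2)*(s + 4)*(-36*log(2) + 36*log(3))*(2*s + (s + 2)**2 + 5) - 36*3**s*(s + 4)*(2*s + (s + 2)**2 + 5) + (s + 2)**3*(s + 4)*log(4) + (s + 2)**2*(s + 4)*log(4) + 2*(s + 2)**2*(s + 4) + (s + 2)**2*(2*s + (s + 2)**2 + 5))/(16*2**s*(s + 2)**2*(s + 4)*(2*s + (s + 2)**2 + 5))
  Re(s) > -4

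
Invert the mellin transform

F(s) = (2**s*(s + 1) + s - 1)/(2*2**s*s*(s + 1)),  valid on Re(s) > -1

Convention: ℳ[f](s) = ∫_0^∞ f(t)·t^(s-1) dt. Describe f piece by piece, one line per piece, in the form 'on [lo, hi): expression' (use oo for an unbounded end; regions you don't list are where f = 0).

remove the common scale on t first: t on [0, 1); 1/2 on [1, 2)
linearity at 1/2 turns ℳ[f](s) into 2 summed integrals
on [0, 1/2): add ∫ 2*t·t^(s-1) dt
for t in [1/2, 1): the term is ∫ 1/2·t^(s-1)

on [0, 1/2): 2*t
on [1/2, 1): 1/2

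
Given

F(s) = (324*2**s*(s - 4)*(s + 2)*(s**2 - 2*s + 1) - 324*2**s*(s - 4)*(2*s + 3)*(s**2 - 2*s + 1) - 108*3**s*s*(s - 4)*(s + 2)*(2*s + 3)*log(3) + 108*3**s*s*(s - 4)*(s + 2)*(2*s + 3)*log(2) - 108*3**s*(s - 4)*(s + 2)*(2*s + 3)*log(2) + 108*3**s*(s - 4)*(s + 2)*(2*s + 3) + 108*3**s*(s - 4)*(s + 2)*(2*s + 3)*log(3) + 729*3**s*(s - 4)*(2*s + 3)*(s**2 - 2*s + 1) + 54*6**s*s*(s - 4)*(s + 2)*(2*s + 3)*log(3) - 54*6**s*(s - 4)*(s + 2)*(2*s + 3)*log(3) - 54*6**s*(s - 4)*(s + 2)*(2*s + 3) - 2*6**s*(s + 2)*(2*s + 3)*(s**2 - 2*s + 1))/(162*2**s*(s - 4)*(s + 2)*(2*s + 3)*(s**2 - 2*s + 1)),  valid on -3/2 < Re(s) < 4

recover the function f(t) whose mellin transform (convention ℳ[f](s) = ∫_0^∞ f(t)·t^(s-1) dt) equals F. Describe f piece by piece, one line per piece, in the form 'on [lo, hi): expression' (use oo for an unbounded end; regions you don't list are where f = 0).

summing 4 kernel integrals split by 1, 3/2, 3 yields ℳ[f](s)
∫ t**(3/2)·t^(s-1) over [0, 1)
∫ over [1, 3/2) of 2*t**2·t^(s-1) joins the sum
over [3/2, 3), the kernel integral of log(t)/t enters the sum
on [3, ∞) integrate f = t**(-4) against the kernel

on [0, 1): t**(3/2)
on [1, 3/2): 2*t**2
on [3/2, 3): log(t)/t
on [3, oo): t**(-4)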